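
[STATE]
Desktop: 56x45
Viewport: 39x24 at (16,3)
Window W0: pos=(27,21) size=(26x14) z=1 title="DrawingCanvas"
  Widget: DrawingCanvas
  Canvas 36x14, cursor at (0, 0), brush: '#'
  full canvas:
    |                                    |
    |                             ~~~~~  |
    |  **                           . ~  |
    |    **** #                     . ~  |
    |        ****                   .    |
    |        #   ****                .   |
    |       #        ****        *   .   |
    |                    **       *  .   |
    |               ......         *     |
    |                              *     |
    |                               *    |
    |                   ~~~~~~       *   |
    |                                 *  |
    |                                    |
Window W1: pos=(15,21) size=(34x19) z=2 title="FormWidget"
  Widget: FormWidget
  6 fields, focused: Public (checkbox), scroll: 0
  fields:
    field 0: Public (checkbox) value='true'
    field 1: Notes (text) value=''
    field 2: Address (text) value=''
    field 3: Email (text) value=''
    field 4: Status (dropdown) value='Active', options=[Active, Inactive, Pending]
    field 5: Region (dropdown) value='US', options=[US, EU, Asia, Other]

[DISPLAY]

                                       
                                       
                                       
                                       
                                       
                                       
                                       
                                       
                                       
                                       
                                       
                                       
                                       
                                       
                                       
                                       
                                       
                                       
━━━━━━━━━━━━━━━━━━━━━━━━━━━━━━━━┓━━━┓  
 FormWidget                     ┃   ┃  
────────────────────────────────┨───┨  
> Public:     [x]               ┃   ┃  
  Notes:      [                ]┃   ┃  
  Address:    [                ]┃   ┃  


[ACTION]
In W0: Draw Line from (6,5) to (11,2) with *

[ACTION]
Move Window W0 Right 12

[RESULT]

                                       
                                       
                                       
                                       
                                       
                                       
                                       
                                       
                                       
                                       
                                       
                                       
                                       
                                       
                                       
                                       
                                       
                                       
━━━━━━━━━━━━━━━━━━━━━━━━━━━━━━━━┓━━━━━━
 FormWidget                     ┃      
────────────────────────────────┨──────
> Public:     [x]               ┃      
  Notes:      [                ]┃      
  Address:    [                ]┃      


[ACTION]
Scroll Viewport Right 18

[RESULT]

                                       
                                       
                                       
                                       
                                       
                                       
                                       
                                       
                                       
                                       
                                       
                                       
                                       
                                       
                                       
                                       
                                       
                                       
━━━━━━━━━━━━━━━━━━━━━━━━━━━━━━━┓━━━━━━┓
FormWidget                     ┃      ┃
───────────────────────────────┨──────┨
 Public:     [x]               ┃      ┃
 Notes:      [                ]┃      ┃
 Address:    [                ]┃      ┃


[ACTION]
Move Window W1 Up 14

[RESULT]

                                       
                                       
                                       
                                       
━━━━━━━━━━━━━━━━━━━━━━━━━━━━━━━┓       
FormWidget                     ┃       
───────────────────────────────┨       
 Public:     [x]               ┃       
 Notes:      [                ]┃       
 Address:    [                ]┃       
 Email:      [                ]┃       
 Status:     [Active         ▼]┃       
 Region:     [US             ▼]┃       
                               ┃       
                               ┃       
                               ┃       
                               ┃       
                               ┃       
                               ┃━━━━━━┓
                               ┃      ┃
                               ┃──────┨
                               ┃      ┃
━━━━━━━━━━━━━━━━━━━━━━━━━━━━━━━┛      ┃
             ┃  **                    ┃


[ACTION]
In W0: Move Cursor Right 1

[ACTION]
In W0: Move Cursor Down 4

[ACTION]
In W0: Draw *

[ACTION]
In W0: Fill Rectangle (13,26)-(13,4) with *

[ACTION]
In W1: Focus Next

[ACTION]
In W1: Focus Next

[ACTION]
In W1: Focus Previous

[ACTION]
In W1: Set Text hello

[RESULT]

                                       
                                       
                                       
                                       
━━━━━━━━━━━━━━━━━━━━━━━━━━━━━━━┓       
FormWidget                     ┃       
───────────────────────────────┨       
 Public:     [x]               ┃       
 Notes:      [hello           ]┃       
 Address:    [                ]┃       
 Email:      [                ]┃       
 Status:     [Active         ▼]┃       
 Region:     [US             ▼]┃       
                               ┃       
                               ┃       
                               ┃       
                               ┃       
                               ┃       
                               ┃━━━━━━┓
                               ┃      ┃
                               ┃──────┨
                               ┃      ┃
━━━━━━━━━━━━━━━━━━━━━━━━━━━━━━━┛      ┃
             ┃  **                    ┃


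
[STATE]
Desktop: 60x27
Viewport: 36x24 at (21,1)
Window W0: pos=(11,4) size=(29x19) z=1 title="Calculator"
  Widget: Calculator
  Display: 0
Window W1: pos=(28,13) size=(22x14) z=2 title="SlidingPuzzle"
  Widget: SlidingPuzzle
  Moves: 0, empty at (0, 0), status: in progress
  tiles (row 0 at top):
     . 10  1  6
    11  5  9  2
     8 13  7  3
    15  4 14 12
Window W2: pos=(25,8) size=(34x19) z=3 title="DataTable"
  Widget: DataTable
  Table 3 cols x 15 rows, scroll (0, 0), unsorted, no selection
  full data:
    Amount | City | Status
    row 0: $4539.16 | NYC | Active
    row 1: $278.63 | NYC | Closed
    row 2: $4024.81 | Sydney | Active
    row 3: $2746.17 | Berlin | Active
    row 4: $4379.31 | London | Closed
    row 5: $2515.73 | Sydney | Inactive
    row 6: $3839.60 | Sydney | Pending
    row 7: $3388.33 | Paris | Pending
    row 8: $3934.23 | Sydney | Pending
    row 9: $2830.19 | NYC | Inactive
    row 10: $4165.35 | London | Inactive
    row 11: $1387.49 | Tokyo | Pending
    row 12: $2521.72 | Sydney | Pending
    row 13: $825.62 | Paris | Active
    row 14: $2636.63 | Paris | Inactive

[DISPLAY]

                                    
                                    
                                    
━━━━━━━━━━━━━━━━━━┓                 
or                ┃                 
──────────────────┨                 
                 0┃                 
───┬┏━━━━━━━━━━━━━━━━━━━━━━━━━━━━━━━
 9 │┃ DataTable                     
───┼┠───────────────────────────────
 6 │┃Amount  │City  │Status         
───┼┃────────┼──────┼────────       
 3 │┃$4539.16│NYC   │Active         
───┼┃$278.63 │NYC   │Closed         
 = │┃$4024.81│Sydney│Active         
───┼┃$2746.17│Berlin│Active         
 MR│┃$4379.31│London│Closed         
───┴┃$2515.73│Sydney│Inactive       
    ┃$3839.60│Sydney│Pending        
    ┃$3388.33│Paris │Pending        
    ┃$3934.23│Sydney│Pending        
━━━━┃$2830.19│NYC   │Inactive       
    ┃$4165.35│London│Inactive       
    ┃$1387.49│Tokyo │Pending        


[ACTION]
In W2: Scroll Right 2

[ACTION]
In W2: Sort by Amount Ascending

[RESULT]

                                    
                                    
                                    
━━━━━━━━━━━━━━━━━━┓                 
or                ┃                 
──────────────────┨                 
                 0┃                 
───┬┏━━━━━━━━━━━━━━━━━━━━━━━━━━━━━━━
 9 │┃ DataTable                     
───┼┠───────────────────────────────
 6 │┃Amount ▲│City  │Status         
───┼┃────────┼──────┼────────       
 3 │┃$278.63 │NYC   │Closed         
───┼┃$825.62 │Paris │Active         
 = │┃$1387.49│Tokyo │Pending        
───┼┃$2515.73│Sydney│Inactive       
 MR│┃$2521.72│Sydney│Pending        
───┴┃$2636.63│Paris │Inactive       
    ┃$2746.17│Berlin│Active         
    ┃$2830.19│NYC   │Inactive       
    ┃$3388.33│Paris │Pending        
━━━━┃$3839.60│Sydney│Pending        
    ┃$3934.23│Sydney│Pending        
    ┃$4024.81│Sydney│Active         


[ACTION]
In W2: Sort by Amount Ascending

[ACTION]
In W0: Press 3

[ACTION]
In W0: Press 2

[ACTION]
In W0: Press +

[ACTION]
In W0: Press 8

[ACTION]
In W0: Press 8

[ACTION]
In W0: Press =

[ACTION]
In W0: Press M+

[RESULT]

                                    
                                    
                                    
━━━━━━━━━━━━━━━━━━┓                 
or                ┃                 
──────────────────┨                 
               120┃                 
───┬┏━━━━━━━━━━━━━━━━━━━━━━━━━━━━━━━
 9 │┃ DataTable                     
───┼┠───────────────────────────────
 6 │┃Amount ▲│City  │Status         
───┼┃────────┼──────┼────────       
 3 │┃$278.63 │NYC   │Closed         
───┼┃$825.62 │Paris │Active         
 = │┃$1387.49│Tokyo │Pending        
───┼┃$2515.73│Sydney│Inactive       
 MR│┃$2521.72│Sydney│Pending        
───┴┃$2636.63│Paris │Inactive       
    ┃$2746.17│Berlin│Active         
    ┃$2830.19│NYC   │Inactive       
    ┃$3388.33│Paris │Pending        
━━━━┃$3839.60│Sydney│Pending        
    ┃$3934.23│Sydney│Pending        
    ┃$4024.81│Sydney│Active         


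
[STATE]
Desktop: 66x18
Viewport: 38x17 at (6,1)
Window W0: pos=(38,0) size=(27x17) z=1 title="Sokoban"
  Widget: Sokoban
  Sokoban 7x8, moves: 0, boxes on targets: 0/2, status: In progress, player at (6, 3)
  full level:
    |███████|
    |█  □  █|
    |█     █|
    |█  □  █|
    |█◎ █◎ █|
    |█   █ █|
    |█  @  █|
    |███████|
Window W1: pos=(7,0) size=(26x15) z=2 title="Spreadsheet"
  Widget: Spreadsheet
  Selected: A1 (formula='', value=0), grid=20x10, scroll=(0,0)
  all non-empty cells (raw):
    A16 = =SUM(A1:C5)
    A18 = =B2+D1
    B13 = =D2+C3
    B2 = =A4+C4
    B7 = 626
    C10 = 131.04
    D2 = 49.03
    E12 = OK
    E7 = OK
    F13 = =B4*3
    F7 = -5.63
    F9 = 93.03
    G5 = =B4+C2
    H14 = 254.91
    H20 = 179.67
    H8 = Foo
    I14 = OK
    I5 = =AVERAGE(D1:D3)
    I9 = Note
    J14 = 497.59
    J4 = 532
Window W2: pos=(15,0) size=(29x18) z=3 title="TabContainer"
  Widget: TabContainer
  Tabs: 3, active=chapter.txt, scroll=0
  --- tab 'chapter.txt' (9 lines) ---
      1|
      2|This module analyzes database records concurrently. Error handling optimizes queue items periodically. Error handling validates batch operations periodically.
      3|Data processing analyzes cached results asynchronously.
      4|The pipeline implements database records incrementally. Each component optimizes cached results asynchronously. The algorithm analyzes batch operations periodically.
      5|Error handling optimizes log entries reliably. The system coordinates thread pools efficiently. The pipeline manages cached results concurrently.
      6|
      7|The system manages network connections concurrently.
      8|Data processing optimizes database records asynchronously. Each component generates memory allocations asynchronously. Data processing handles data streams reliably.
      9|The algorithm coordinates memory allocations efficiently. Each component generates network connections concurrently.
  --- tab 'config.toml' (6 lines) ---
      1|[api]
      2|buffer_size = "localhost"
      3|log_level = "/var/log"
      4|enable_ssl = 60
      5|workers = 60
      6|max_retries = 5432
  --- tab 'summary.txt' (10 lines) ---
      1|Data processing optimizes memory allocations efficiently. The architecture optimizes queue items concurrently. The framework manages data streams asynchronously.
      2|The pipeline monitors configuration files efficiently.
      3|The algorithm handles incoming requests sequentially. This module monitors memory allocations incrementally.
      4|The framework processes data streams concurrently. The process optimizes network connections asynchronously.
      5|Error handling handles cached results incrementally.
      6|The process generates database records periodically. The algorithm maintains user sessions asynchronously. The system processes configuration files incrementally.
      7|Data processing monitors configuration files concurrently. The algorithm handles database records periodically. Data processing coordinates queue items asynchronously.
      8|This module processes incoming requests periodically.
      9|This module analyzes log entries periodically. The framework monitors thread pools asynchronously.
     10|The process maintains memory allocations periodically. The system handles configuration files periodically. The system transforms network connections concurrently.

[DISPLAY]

 ┃ Spread┃ TabContainer              ┃
 ┠───────┠───────────────────────────┨
 ┃A1:    ┃[chapter.txt]│ config.toml ┃
 ┃       ┃───────────────────────────┃
 ┃-------┃                           ┃
 ┃  1    ┃This module analyzes databa┃
 ┃  2    ┃Data processing analyzes ca┃
 ┃  3    ┃The pipeline implements dat┃
 ┃  4    ┃Error handling optimizes lo┃
 ┃  5    ┃                           ┃
 ┃  6    ┃The system manages network ┃
 ┃  7    ┃Data processing optimizes d┃
 ┃  8    ┃The algorithm coordinates m┃
 ┗━━━━━━━┃                           ┃
         ┃                           ┃
         ┃                           ┃
         ┗━━━━━━━━━━━━━━━━━━━━━━━━━━━┛


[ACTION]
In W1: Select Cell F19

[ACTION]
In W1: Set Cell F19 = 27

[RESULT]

 ┃ Spread┃ TabContainer              ┃
 ┠───────┠───────────────────────────┨
 ┃F19: 27┃[chapter.txt]│ config.toml ┃
 ┃       ┃───────────────────────────┃
 ┃-------┃                           ┃
 ┃  1    ┃This module analyzes databa┃
 ┃  2    ┃Data processing analyzes ca┃
 ┃  3    ┃The pipeline implements dat┃
 ┃  4    ┃Error handling optimizes lo┃
 ┃  5    ┃                           ┃
 ┃  6    ┃The system manages network ┃
 ┃  7    ┃Data processing optimizes d┃
 ┃  8    ┃The algorithm coordinates m┃
 ┗━━━━━━━┃                           ┃
         ┃                           ┃
         ┃                           ┃
         ┗━━━━━━━━━━━━━━━━━━━━━━━━━━━┛


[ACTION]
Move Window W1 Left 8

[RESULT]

adsheet  ┃ TabContainer              ┃
─────────┠───────────────────────────┨
27       ┃[chapter.txt]│ config.toml ┃
  A      ┃───────────────────────────┃
---------┃                           ┃
      0  ┃This module analyzes databa┃
      0  ┃Data processing analyzes ca┃
      0  ┃The pipeline implements dat┃
      0  ┃Error handling optimizes lo┃
      0  ┃                           ┃
      0  ┃The system manages network ┃
      0  ┃Data processing optimizes d┃
      0  ┃The algorithm coordinates m┃
━━━━━━━━━┃                           ┃
         ┃                           ┃
         ┃                           ┃
         ┗━━━━━━━━━━━━━━━━━━━━━━━━━━━┛


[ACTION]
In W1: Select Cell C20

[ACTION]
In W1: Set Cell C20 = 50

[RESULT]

adsheet  ┃ TabContainer              ┃
─────────┠───────────────────────────┨
50       ┃[chapter.txt]│ config.toml ┃
  A      ┃───────────────────────────┃
---------┃                           ┃
      0  ┃This module analyzes databa┃
      0  ┃Data processing analyzes ca┃
      0  ┃The pipeline implements dat┃
      0  ┃Error handling optimizes lo┃
      0  ┃                           ┃
      0  ┃The system manages network ┃
      0  ┃Data processing optimizes d┃
      0  ┃The algorithm coordinates m┃
━━━━━━━━━┃                           ┃
         ┃                           ┃
         ┃                           ┃
         ┗━━━━━━━━━━━━━━━━━━━━━━━━━━━┛


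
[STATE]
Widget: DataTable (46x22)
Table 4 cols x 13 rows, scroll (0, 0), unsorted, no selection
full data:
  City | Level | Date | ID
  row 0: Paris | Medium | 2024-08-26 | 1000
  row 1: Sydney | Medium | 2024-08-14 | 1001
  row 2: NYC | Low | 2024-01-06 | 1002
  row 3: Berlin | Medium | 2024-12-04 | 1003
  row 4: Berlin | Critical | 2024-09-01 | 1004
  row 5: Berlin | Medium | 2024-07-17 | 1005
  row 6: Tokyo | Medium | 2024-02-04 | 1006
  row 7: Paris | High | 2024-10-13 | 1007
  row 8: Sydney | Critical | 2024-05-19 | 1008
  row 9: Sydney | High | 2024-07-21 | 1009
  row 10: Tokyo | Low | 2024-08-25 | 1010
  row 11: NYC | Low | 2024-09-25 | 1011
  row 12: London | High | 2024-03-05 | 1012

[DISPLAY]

City  │Level   │Date      │ID                 
──────┼────────┼──────────┼────               
Paris │Medium  │2024-08-26│1000               
Sydney│Medium  │2024-08-14│1001               
NYC   │Low     │2024-01-06│1002               
Berlin│Medium  │2024-12-04│1003               
Berlin│Critical│2024-09-01│1004               
Berlin│Medium  │2024-07-17│1005               
Tokyo │Medium  │2024-02-04│1006               
Paris │High    │2024-10-13│1007               
Sydney│Critical│2024-05-19│1008               
Sydney│High    │2024-07-21│1009               
Tokyo │Low     │2024-08-25│1010               
NYC   │Low     │2024-09-25│1011               
London│High    │2024-03-05│1012               
                                              
                                              
                                              
                                              
                                              
                                              
                                              


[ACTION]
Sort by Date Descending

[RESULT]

City  │Level   │Date     ▼│ID                 
──────┼────────┼──────────┼────               
Berlin│Medium  │2024-12-04│1003               
Paris │High    │2024-10-13│1007               
NYC   │Low     │2024-09-25│1011               
Berlin│Critical│2024-09-01│1004               
Paris │Medium  │2024-08-26│1000               
Tokyo │Low     │2024-08-25│1010               
Sydney│Medium  │2024-08-14│1001               
Sydney│High    │2024-07-21│1009               
Berlin│Medium  │2024-07-17│1005               
Sydney│Critical│2024-05-19│1008               
London│High    │2024-03-05│1012               
Tokyo │Medium  │2024-02-04│1006               
NYC   │Low     │2024-01-06│1002               
                                              
                                              
                                              
                                              
                                              
                                              
                                              


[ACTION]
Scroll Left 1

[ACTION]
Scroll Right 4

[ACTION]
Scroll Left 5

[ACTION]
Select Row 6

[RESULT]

City  │Level   │Date     ▼│ID                 
──────┼────────┼──────────┼────               
Berlin│Medium  │2024-12-04│1003               
Paris │High    │2024-10-13│1007               
NYC   │Low     │2024-09-25│1011               
Berlin│Critical│2024-09-01│1004               
Paris │Medium  │2024-08-26│1000               
Tokyo │Low     │2024-08-25│1010               
>ydney│Medium  │2024-08-14│1001               
Sydney│High    │2024-07-21│1009               
Berlin│Medium  │2024-07-17│1005               
Sydney│Critical│2024-05-19│1008               
London│High    │2024-03-05│1012               
Tokyo │Medium  │2024-02-04│1006               
NYC   │Low     │2024-01-06│1002               
                                              
                                              
                                              
                                              
                                              
                                              
                                              


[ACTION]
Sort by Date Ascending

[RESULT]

City  │Level   │Date     ▲│ID                 
──────┼────────┼──────────┼────               
NYC   │Low     │2024-01-06│1002               
Tokyo │Medium  │2024-02-04│1006               
London│High    │2024-03-05│1012               
Sydney│Critical│2024-05-19│1008               
Berlin│Medium  │2024-07-17│1005               
Sydney│High    │2024-07-21│1009               
>ydney│Medium  │2024-08-14│1001               
Tokyo │Low     │2024-08-25│1010               
Paris │Medium  │2024-08-26│1000               
Berlin│Critical│2024-09-01│1004               
NYC   │Low     │2024-09-25│1011               
Paris │High    │2024-10-13│1007               
Berlin│Medium  │2024-12-04│1003               
                                              
                                              
                                              
                                              
                                              
                                              
                                              


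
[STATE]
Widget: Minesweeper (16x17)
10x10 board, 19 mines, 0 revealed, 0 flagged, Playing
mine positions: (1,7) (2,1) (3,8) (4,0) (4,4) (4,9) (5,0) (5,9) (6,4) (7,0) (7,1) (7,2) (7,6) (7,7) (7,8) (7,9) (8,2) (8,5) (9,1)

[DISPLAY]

■■■■■■■■■■      
■■■■■■■■■■      
■■■■■■■■■■      
■■■■■■■■■■      
■■■■■■■■■■      
■■■■■■■■■■      
■■■■■■■■■■      
■■■■■■■■■■      
■■■■■■■■■■      
■■■■■■■■■■      
                
                
                
                
                
                
                


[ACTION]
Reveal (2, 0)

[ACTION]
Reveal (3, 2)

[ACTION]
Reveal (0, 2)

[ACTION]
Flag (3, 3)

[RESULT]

      1■■■      
111   1■■■      
1■1   12■■      
■■1111 1■■      
■■■■■1 13■      
■■■■■2  2■      
■■■■■2234■      
■■■■■■■■■■      
■■■■■■■■■■      
■■■■■■■■■■      
                
                
                
                
                
                
                


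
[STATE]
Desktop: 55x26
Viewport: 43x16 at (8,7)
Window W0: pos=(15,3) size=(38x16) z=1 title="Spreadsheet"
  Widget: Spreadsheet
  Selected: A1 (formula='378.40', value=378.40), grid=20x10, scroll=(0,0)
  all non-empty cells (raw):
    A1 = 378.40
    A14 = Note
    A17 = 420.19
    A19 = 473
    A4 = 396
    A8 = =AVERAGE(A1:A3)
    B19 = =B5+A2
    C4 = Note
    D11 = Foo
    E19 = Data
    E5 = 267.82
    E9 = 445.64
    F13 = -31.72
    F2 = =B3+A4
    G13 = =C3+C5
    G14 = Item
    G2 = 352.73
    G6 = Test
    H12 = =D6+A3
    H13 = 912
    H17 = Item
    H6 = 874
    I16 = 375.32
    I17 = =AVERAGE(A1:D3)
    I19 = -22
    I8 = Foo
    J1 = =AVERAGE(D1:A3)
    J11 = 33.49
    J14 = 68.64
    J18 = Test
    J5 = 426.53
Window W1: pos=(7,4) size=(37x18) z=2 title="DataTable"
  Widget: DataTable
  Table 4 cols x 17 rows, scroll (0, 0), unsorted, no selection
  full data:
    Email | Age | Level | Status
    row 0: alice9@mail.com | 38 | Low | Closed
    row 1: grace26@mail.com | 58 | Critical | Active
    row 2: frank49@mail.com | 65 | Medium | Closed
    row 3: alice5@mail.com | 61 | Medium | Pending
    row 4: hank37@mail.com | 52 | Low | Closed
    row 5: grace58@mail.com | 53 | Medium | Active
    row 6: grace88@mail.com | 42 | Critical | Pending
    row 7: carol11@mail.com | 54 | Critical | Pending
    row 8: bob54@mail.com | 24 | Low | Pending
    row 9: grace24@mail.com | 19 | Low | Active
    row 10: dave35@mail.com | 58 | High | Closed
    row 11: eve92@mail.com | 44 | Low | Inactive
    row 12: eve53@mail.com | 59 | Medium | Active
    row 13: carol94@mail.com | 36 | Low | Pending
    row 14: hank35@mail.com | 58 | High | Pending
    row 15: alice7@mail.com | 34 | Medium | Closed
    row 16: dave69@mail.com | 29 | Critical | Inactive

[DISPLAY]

Email           │Age│Level   │Statu┃   D   
────────────────┼───┼────────┼─────┃-------
alice9@mail.com │38 │Low     │Close┃       
grace26@mail.com│58 │Critical│Activ┃       
frank49@mail.com│65 │Medium  │Close┃       
alice5@mail.com │61 │Medium  │Pendi┃       
hank37@mail.com │52 │Low     │Close┃       
grace58@mail.com│53 │Medium  │Activ┃       
grace88@mail.com│42 │Critical│Pendi┃       
carol11@mail.com│54 │Critical│Pendi┃       
bob54@mail.com  │24 │Low     │Pendi┃       
grace24@mail.com│19 │Low     │Activ┃━━━━━━━
dave35@mail.com │58 │High    │Close┃       
eve92@mail.com  │44 │Low     │Inact┃       
━━━━━━━━━━━━━━━━━━━━━━━━━━━━━━━━━━━┛       
                                           


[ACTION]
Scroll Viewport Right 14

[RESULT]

l           │Age│Level   │Statu┃   D    ┃  
────────────┼───┼────────┼─────┃--------┃  
e9@mail.com │38 │Low     │Close┃       0┃  
e26@mail.com│58 │Critical│Activ┃       0┃  
k49@mail.com│65 │Medium  │Close┃       0┃  
e5@mail.com │61 │Medium  │Pendi┃       0┃  
37@mail.com │52 │Low     │Close┃       0┃  
e58@mail.com│53 │Medium  │Activ┃       0┃  
e88@mail.com│42 │Critical│Pendi┃       0┃  
l11@mail.com│54 │Critical│Pendi┃       0┃  
4@mail.com  │24 │Low     │Pendi┃       0┃  
e24@mail.com│19 │Low     │Activ┃━━━━━━━━┛  
35@mail.com │58 │High    │Close┃           
2@mail.com  │44 │Low     │Inact┃           
━━━━━━━━━━━━━━━━━━━━━━━━━━━━━━━┛           
                                           


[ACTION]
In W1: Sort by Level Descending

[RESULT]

l           │Age│Level  ▼│Statu┃   D    ┃  
────────────┼───┼────────┼─────┃--------┃  
k49@mail.com│65 │Medium  │Close┃       0┃  
e5@mail.com │61 │Medium  │Pendi┃       0┃  
e58@mail.com│53 │Medium  │Activ┃       0┃  
3@mail.com  │59 │Medium  │Activ┃       0┃  
e7@mail.com │34 │Medium  │Close┃       0┃  
e9@mail.com │38 │Low     │Close┃       0┃  
37@mail.com │52 │Low     │Close┃       0┃  
4@mail.com  │24 │Low     │Pendi┃       0┃  
e24@mail.com│19 │Low     │Activ┃       0┃  
2@mail.com  │44 │Low     │Inact┃━━━━━━━━┛  
l94@mail.com│36 │Low     │Pendi┃           
35@mail.com │58 │High    │Close┃           
━━━━━━━━━━━━━━━━━━━━━━━━━━━━━━━┛           
                                           


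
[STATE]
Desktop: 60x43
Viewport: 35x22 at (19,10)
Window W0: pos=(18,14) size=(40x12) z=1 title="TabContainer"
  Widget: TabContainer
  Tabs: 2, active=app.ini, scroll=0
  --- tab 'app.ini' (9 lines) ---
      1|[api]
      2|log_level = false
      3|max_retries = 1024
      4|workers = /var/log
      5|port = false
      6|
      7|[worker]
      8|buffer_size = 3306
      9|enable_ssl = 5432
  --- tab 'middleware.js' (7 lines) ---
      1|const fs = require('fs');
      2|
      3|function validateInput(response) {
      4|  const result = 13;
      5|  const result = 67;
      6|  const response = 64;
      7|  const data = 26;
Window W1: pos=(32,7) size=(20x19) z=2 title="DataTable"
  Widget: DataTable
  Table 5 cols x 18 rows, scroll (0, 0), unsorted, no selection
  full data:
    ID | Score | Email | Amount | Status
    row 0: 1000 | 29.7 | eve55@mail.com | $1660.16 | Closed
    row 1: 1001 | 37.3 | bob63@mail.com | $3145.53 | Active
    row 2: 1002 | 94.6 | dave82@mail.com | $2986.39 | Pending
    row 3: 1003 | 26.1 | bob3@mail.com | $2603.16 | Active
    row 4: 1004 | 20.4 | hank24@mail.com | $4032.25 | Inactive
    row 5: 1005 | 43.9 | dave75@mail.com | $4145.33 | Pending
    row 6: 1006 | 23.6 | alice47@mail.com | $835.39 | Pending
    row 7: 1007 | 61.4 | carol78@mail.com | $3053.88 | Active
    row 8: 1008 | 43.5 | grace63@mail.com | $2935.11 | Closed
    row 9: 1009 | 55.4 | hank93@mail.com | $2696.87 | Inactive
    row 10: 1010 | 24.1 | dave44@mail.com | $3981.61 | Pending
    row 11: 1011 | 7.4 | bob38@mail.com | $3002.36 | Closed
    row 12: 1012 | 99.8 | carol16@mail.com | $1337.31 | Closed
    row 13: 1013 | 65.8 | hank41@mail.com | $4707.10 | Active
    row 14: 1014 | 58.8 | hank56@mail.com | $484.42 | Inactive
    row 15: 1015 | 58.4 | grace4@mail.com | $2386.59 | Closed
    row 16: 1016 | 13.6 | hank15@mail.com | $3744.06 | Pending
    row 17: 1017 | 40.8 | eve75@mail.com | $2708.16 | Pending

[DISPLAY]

             ┃ID  │Score│Email  ┃  
             ┃────┼─────┼───────┃  
             ┃1000│29.7 │eve55@m┃  
             ┃1001│37.3 │bob63@m┃  
━━━━━━━━━━━━━┃1002│94.6 │dave82@┃━━
 TabContainer┃1003│26.1 │bob3@ma┃  
─────────────┃1004│20.4 │hank24@┃──
[app.ini]│ mi┃1005│43.9 │dave75@┃  
─────────────┃1006│23.6 │alice47┃──
[api]        ┃1007│61.4 │carol78┃  
log_level = f┃1008│43.5 │grace63┃  
max_retries =┃1009│55.4 │hank93@┃  
workers = /va┃1010│24.1 │dave44@┃  
port = false ┃1011│7.4  │bob38@m┃  
             ┃1012│99.8 │carol16┃  
━━━━━━━━━━━━━┗━━━━━━━━━━━━━━━━━━┛━━
                                   
                                   
                                   
                                   
                                   
                                   


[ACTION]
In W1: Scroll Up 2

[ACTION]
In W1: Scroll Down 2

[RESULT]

             ┃ID  │Score│Email  ┃  
             ┃────┼─────┼───────┃  
             ┃1002│94.6 │dave82@┃  
             ┃1003│26.1 │bob3@ma┃  
━━━━━━━━━━━━━┃1004│20.4 │hank24@┃━━
 TabContainer┃1005│43.9 │dave75@┃  
─────────────┃1006│23.6 │alice47┃──
[app.ini]│ mi┃1007│61.4 │carol78┃  
─────────────┃1008│43.5 │grace63┃──
[api]        ┃1009│55.4 │hank93@┃  
log_level = f┃1010│24.1 │dave44@┃  
max_retries =┃1011│7.4  │bob38@m┃  
workers = /va┃1012│99.8 │carol16┃  
port = false ┃1013│65.8 │hank41@┃  
             ┃1014│58.8 │hank56@┃  
━━━━━━━━━━━━━┗━━━━━━━━━━━━━━━━━━┛━━
                                   
                                   
                                   
                                   
                                   
                                   


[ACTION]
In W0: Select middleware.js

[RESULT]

             ┃ID  │Score│Email  ┃  
             ┃────┼─────┼───────┃  
             ┃1002│94.6 │dave82@┃  
             ┃1003│26.1 │bob3@ma┃  
━━━━━━━━━━━━━┃1004│20.4 │hank24@┃━━
 TabContainer┃1005│43.9 │dave75@┃  
─────────────┃1006│23.6 │alice47┃──
 app.ini │[mi┃1007│61.4 │carol78┃  
─────────────┃1008│43.5 │grace63┃──
const fs = re┃1009│55.4 │hank93@┃  
             ┃1010│24.1 │dave44@┃  
function vali┃1011│7.4  │bob38@m┃{ 
  const resul┃1012│99.8 │carol16┃  
  const resul┃1013│65.8 │hank41@┃  
  const respo┃1014│58.8 │hank56@┃  
━━━━━━━━━━━━━┗━━━━━━━━━━━━━━━━━━┛━━
                                   
                                   
                                   
                                   
                                   
                                   


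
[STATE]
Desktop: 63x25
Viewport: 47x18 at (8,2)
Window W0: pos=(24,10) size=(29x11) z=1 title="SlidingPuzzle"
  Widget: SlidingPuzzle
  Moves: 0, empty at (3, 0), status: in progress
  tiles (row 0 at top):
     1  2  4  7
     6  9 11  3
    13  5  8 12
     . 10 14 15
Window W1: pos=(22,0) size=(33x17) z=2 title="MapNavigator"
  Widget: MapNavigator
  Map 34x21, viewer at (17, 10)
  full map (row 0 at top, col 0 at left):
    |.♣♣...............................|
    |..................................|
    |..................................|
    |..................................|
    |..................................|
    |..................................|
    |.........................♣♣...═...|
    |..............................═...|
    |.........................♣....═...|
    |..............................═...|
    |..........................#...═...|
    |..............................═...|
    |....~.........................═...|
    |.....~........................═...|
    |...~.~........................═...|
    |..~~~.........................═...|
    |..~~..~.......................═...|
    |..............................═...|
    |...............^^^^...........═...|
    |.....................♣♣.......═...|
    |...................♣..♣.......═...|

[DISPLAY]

              ┠───────────────────────────────┨
              ┃...............................┃
              ┃...............................┃
              ┃.......................♣♣...═..┃
              ┃............................═..┃
              ┃.......................♣....═..┃
              ┃............................═..┃
              ┃...............@........#...═..┃
              ┃............................═..┃
              ┃..~.........................═..┃
              ┃...~........................═..┃
              ┃.~.~........................═..┃
              ┃~~~.........................═..┃
              ┃~~..~.......................═..┃
              ┗━━━━━━━━━━━━━━━━━━━━━━━━━━━━━━━┛
                ┃├────┼────┼────┼────┤      ┃  
                ┃│ 13 │  5 │  8 │ 12 │      ┃  
                ┃├────┼────┼────┼────┤      ┃  


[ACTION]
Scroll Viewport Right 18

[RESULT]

      ┠───────────────────────────────┨        
      ┃...............................┃        
      ┃...............................┃        
      ┃.......................♣♣...═..┃        
      ┃............................═..┃        
      ┃.......................♣....═..┃        
      ┃............................═..┃        
      ┃...............@........#...═..┃        
      ┃............................═..┃        
      ┃..~.........................═..┃        
      ┃...~........................═..┃        
      ┃.~.~........................═..┃        
      ┃~~~.........................═..┃        
      ┃~~..~.......................═..┃        
      ┗━━━━━━━━━━━━━━━━━━━━━━━━━━━━━━━┛        
        ┃├────┼────┼────┼────┤      ┃          
        ┃│ 13 │  5 │  8 │ 12 │      ┃          
        ┃├────┼────┼────┼────┤      ┃          


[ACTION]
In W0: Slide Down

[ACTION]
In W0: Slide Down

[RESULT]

      ┠───────────────────────────────┨        
      ┃...............................┃        
      ┃...............................┃        
      ┃.......................♣♣...═..┃        
      ┃............................═..┃        
      ┃.......................♣....═..┃        
      ┃............................═..┃        
      ┃...............@........#...═..┃        
      ┃............................═..┃        
      ┃..~.........................═..┃        
      ┃...~........................═..┃        
      ┃.~.~........................═..┃        
      ┃~~~.........................═..┃        
      ┃~~..~.......................═..┃        
      ┗━━━━━━━━━━━━━━━━━━━━━━━━━━━━━━━┛        
        ┃├────┼────┼────┼────┤      ┃          
        ┃│  6 │  5 │  8 │ 12 │      ┃          
        ┃├────┼────┼────┼────┤      ┃          


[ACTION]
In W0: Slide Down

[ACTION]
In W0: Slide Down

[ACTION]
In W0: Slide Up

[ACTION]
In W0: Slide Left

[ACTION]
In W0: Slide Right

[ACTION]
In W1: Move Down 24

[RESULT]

      ┠───────────────────────────────┨        
      ┃.~.~........................═..┃        
      ┃~~~.........................═..┃        
      ┃~~..~.......................═..┃        
      ┃............................═..┃        
      ┃.............^^^^...........═..┃        
      ┃...................♣♣.......═..┃        
      ┃...............@.♣..♣.......═..┃        
      ┃                               ┃        
      ┃                               ┃        
      ┃                               ┃        
      ┃                               ┃        
      ┃                               ┃        
      ┃                               ┃        
      ┗━━━━━━━━━━━━━━━━━━━━━━━━━━━━━━━┛        
        ┃├────┼────┼────┼────┤      ┃          
        ┃│  6 │  5 │  8 │ 12 │      ┃          
        ┃├────┼────┼────┼────┤      ┃          
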